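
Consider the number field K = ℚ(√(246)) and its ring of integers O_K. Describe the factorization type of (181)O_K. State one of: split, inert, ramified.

split — (181) = 𝔭₁𝔭₂ with 𝔭₁ ≠ 𝔭₂

Since 246 ≢ 1 mod 4, the ring of integers is ℤ[√246] with discriminant 4·246 = 984.
disc(K) = 984 is not divisible by 181; 181 is unramified.
Compute (246/181) via Euler: 65^((181-1)/2) mod 181 = 1, so (246/181) = 1.
(246/181) = 1, so 181 splits.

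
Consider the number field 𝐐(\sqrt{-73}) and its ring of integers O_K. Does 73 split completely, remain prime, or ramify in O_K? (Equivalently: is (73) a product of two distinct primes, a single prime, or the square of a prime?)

p ramifies

d = -73 ≡ 3 (mod 4), so O_K = ℤ[√-73] and disc(K) = 4d = -292.
disc(K) = -292 = 73·(-4), so p = 73 is ramified.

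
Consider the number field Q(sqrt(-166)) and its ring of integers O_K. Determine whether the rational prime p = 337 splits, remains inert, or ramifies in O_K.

337 remains inert

d = -166 ≡ 2 (mod 4), so O_K = ℤ[√-166] and disc(K) = 4d = -664.
337 ∤ -664, so 337 is unramified.
Compute (-166/337) via Euler: 171^((337-1)/2) mod 337 = 336, so (-166/337) = -1.
(-166/337) = -1, so 337 is inert.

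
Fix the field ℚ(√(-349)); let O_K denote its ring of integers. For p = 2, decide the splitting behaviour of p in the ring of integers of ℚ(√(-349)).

Since -349 ≢ 1 mod 4, the ring of integers is ℤ[√-349] with discriminant 4·(-349) = -1396.
Ramification test: 2 | -1396. The prime 2 ramifies in K.

ramified — (2) = 𝔭²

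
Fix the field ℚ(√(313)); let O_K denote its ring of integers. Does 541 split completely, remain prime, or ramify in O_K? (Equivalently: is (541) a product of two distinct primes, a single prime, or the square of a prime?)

split

Since 313 ≡ 1 mod 4, the ring of integers is ℤ[(1+√313)/2] with discriminant 313.
disc(K) = 313 is not divisible by 541; 541 is unramified.
Compute (313/541) via Euler: 313^((541-1)/2) mod 541 = 1, so (313/541) = 1.
Legendre symbol 1 ⇒ 541 is split.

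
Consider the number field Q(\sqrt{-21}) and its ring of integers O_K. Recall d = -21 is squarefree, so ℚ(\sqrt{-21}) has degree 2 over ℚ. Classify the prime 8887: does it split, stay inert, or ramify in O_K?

inert — (8887) stays prime in O_K

-21 mod 4 = 3, hence disc K = 4·(-21) = -84 and O_K = ℤ[√-21].
8887 ∤ -84, so 8887 is unramified.
Euler's criterion: (-21)^4443 mod 8887 = 8886. Thus (-21|8887) = -1.
d is a non-residue mod p, hence 8887 remains inert in O_K.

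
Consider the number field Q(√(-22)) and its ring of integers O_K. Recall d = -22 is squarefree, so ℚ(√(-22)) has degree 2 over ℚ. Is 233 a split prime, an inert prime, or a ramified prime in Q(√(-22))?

remains prime (inert)

-22 mod 4 = 2, hence disc K = 4·(-22) = -88 and O_K = ℤ[√-22].
Since gcd(233, -88) = 1 the prime 233 does not ramify.
(-22/233) = 211^116 mod 233 = 232, giving Legendre symbol -1.
Legendre symbol -1 ⇒ 233 is inert.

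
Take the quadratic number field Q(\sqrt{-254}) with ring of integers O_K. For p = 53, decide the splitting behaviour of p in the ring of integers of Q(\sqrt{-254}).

Since -254 ≢ 1 mod 4, the ring of integers is ℤ[√-254] with discriminant 4·(-254) = -1016.
disc(K) = -1016 is not divisible by 53; 53 is unramified.
(-254/53) = 11^26 mod 53 = 1, giving Legendre symbol 1.
d is a quadratic residue mod p, hence 53 splits in O_K.

53 splits in O_K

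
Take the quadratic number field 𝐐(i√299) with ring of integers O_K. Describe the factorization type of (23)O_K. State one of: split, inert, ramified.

ramified — (23) = 𝔭²

d = -299 ≡ 1 (mod 4), so O_K = ℤ[(1+√-299)/2] and disc(K) = d = -299.
disc(K) = -299 = 23·(-13), so p = 23 is ramified.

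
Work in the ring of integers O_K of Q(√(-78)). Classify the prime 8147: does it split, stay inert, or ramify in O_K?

-78 mod 4 = 2, hence disc K = 4·(-78) = -312 and O_K = ℤ[√-78].
disc(K) = -312 is not divisible by 8147; 8147 is unramified.
Euler's criterion: (-78)^4073 mod 8147 = 1. Thus (-78|8147) = 1.
Legendre symbol 1 ⇒ 8147 is split.

split — (8147) = 𝔭₁𝔭₂ with 𝔭₁ ≠ 𝔭₂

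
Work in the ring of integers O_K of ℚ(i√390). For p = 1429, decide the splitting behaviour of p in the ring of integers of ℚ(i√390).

inert

d = -390 ≡ 2 (mod 4), so O_K = ℤ[√-390] and disc(K) = 4d = -1560.
disc(K) = -1560 is not divisible by 1429; 1429 is unramified.
(-390/1429) = 1039^714 mod 1429 = 1428, giving Legendre symbol -1.
(-390/1429) = -1, so 1429 is inert.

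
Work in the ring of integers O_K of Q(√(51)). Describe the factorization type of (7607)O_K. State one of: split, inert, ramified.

splits completely

d = 51 ≡ 3 (mod 4), so O_K = ℤ[√51] and disc(K) = 4d = 204.
Since gcd(7607, 204) = 1 the prime 7607 does not ramify.
Legendre symbol by Euler's criterion: (51/7607) ≡ 51^3803 ≡ 1 (mod 7607), i.e. (51/7607) = 1.
Legendre symbol 1 ⇒ 7607 is split.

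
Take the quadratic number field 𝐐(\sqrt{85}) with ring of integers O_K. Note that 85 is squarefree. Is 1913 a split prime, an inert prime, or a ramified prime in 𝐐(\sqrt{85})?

inert — (1913) stays prime in O_K

Since 85 ≡ 1 mod 4, the ring of integers is ℤ[(1+√85)/2] with discriminant 85.
Since gcd(1913, 85) = 1 the prime 1913 does not ramify.
(85/1913) = 85^956 mod 1913 = 1912, giving Legendre symbol -1.
(85/1913) = -1, so 1913 is inert.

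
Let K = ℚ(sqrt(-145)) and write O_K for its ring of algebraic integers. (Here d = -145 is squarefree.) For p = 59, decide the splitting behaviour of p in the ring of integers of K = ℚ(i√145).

Since -145 ≢ 1 mod 4, the ring of integers is ℤ[√-145] with discriminant 4·(-145) = -580.
disc(K) = -580 is not divisible by 59; 59 is unramified.
Euler's criterion: (-145)^29 mod 59 = 58. Thus (-145|59) = -1.
Legendre symbol -1 ⇒ 59 is inert.

inert — (59) stays prime in O_K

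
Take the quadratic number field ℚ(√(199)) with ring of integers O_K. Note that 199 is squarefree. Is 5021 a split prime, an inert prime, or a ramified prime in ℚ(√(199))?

d = 199 ≡ 3 (mod 4), so O_K = ℤ[√199] and disc(K) = 4d = 796.
Since gcd(5021, 796) = 1 the prime 5021 does not ramify.
Euler's criterion: 199^2510 mod 5021 = 1. Thus (199|5021) = 1.
Legendre symbol 1 ⇒ 5021 is split.

5021 splits in O_K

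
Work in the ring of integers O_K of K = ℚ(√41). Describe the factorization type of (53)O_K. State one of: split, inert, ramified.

remains prime (inert)

d = 41 ≡ 1 (mod 4), so O_K = ℤ[(1+√41)/2] and disc(K) = d = 41.
disc(K) = 41 is not divisible by 53; 53 is unramified.
Legendre symbol by Euler's criterion: (41/53) ≡ 41^26 ≡ 52 (mod 53), i.e. (41/53) = -1.
Legendre symbol -1 ⇒ 53 is inert.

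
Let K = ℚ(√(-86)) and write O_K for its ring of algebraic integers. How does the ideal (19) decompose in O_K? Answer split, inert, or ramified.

d = -86 ≡ 2 (mod 4), so O_K = ℤ[√-86] and disc(K) = 4d = -344.
disc(K) = -344 is not divisible by 19; 19 is unramified.
Euler's criterion: (-86)^9 mod 19 = 1. Thus (-86|19) = 1.
d is a quadratic residue mod p, hence 19 splits in O_K.

splits completely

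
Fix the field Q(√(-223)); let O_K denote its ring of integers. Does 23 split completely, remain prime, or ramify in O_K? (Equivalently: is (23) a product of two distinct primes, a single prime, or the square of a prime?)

inert

-223 mod 4 = 1, hence disc K = -223 and O_K = ℤ[(1+√-223)/2].
disc(K) = -223 is not divisible by 23; 23 is unramified.
(-223/23) = 7^11 mod 23 = 22, giving Legendre symbol -1.
d is a non-residue mod p, hence 23 remains inert in O_K.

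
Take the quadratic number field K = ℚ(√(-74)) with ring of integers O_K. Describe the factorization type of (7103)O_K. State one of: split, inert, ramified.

Since -74 ≢ 1 mod 4, the ring of integers is ℤ[√-74] with discriminant 4·(-74) = -296.
Since gcd(7103, -296) = 1 the prime 7103 does not ramify.
Legendre symbol by Euler's criterion: (-74/7103) ≡ (-74)^3551 ≡ 7102 (mod 7103), i.e. (-74/7103) = -1.
d is a non-residue mod p, hence 7103 remains inert in O_K.

inert — (7103) stays prime in O_K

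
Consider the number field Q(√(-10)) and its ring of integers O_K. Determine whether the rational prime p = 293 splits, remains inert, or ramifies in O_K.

293 splits in O_K

-10 mod 4 = 2, hence disc K = 4·(-10) = -40 and O_K = ℤ[√-10].
Since gcd(293, -40) = 1 the prime 293 does not ramify.
Legendre symbol by Euler's criterion: (-10/293) ≡ (-10)^146 ≡ 1 (mod 293), i.e. (-10/293) = 1.
(-10/293) = 1, so 293 splits.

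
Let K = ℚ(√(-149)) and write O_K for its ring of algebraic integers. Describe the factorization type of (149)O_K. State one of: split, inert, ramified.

Since -149 ≢ 1 mod 4, the ring of integers is ℤ[√-149] with discriminant 4·(-149) = -596.
Ramification test: 149 | -596. The prime 149 ramifies in K.

p ramifies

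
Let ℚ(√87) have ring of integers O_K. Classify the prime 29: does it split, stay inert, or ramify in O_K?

29 is ramified

Since 87 ≢ 1 mod 4, the ring of integers is ℤ[√87] with discriminant 4·87 = 348.
29 divides disc(K) = 348, so 29 ramifies.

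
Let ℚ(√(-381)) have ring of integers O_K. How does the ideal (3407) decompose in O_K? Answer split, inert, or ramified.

remains prime (inert)

Since -381 ≢ 1 mod 4, the ring of integers is ℤ[√-381] with discriminant 4·(-381) = -1524.
disc(K) = -1524 is not divisible by 3407; 3407 is unramified.
Legendre symbol by Euler's criterion: (-381/3407) ≡ (-381)^1703 ≡ 3406 (mod 3407), i.e. (-381/3407) = -1.
(-381/3407) = -1, so 3407 is inert.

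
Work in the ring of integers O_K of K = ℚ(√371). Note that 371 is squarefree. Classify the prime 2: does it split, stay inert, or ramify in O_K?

p ramifies

d = 371 ≡ 3 (mod 4), so O_K = ℤ[√371] and disc(K) = 4d = 1484.
2 divides disc(K) = 1484, so 2 ramifies.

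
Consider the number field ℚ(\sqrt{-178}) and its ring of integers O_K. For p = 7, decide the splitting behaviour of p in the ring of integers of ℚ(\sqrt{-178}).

Since -178 ≢ 1 mod 4, the ring of integers is ℤ[√-178] with discriminant 4·(-178) = -712.
7 ∤ -712, so 7 is unramified.
Euler's criterion: (-178)^3 mod 7 = 1. Thus (-178|7) = 1.
d is a quadratic residue mod p, hence 7 splits in O_K.

split — (7) = 𝔭₁𝔭₂ with 𝔭₁ ≠ 𝔭₂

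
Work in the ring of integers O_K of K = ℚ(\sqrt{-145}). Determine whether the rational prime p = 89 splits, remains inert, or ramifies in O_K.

d = -145 ≡ 3 (mod 4), so O_K = ℤ[√-145] and disc(K) = 4d = -580.
89 ∤ -580, so 89 is unramified.
(-145/89) = 33^44 mod 89 = 88, giving Legendre symbol -1.
(-145/89) = -1, so 89 is inert.

remains prime (inert)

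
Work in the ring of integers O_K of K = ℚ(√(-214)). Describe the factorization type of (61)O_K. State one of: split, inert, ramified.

Since -214 ≢ 1 mod 4, the ring of integers is ℤ[√-214] with discriminant 4·(-214) = -856.
Since gcd(61, -856) = 1 the prime 61 does not ramify.
(-214/61) = 30^30 mod 61 = 60, giving Legendre symbol -1.
(-214/61) = -1, so 61 is inert.

p is inert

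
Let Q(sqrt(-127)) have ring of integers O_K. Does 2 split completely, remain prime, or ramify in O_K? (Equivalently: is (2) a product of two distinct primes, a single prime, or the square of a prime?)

-127 mod 4 = 1, hence disc K = -127 and O_K = ℤ[(1+√-127)/2].
disc(K) = -127 is not divisible by 2; 2 is unramified.
d ≡ 1 (mod 8); the supplementary law gives 2 split.

2 splits in O_K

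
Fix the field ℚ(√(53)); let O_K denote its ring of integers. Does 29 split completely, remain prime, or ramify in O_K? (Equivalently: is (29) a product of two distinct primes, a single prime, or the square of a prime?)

53 mod 4 = 1, hence disc K = 53 and O_K = ℤ[(1+√53)/2].
disc(K) = 53 is not divisible by 29; 29 is unramified.
Compute (53/29) via Euler: 24^((29-1)/2) mod 29 = 1, so (53/29) = 1.
Legendre symbol 1 ⇒ 29 is split.

splits completely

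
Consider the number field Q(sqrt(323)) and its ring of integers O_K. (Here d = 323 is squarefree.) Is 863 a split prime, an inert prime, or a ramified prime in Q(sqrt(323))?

split — (863) = 𝔭₁𝔭₂ with 𝔭₁ ≠ 𝔭₂

Since 323 ≢ 1 mod 4, the ring of integers is ℤ[√323] with discriminant 4·323 = 1292.
Since gcd(863, 1292) = 1 the prime 863 does not ramify.
(323/863) = 323^431 mod 863 = 1, giving Legendre symbol 1.
(323/863) = 1, so 863 splits.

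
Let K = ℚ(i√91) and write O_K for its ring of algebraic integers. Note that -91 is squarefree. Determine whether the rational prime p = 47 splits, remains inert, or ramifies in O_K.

Since -91 ≡ 1 mod 4, the ring of integers is ℤ[(1+√-91)/2] with discriminant -91.
disc(K) = -91 is not divisible by 47; 47 is unramified.
Euler's criterion: (-91)^23 mod 47 = 1. Thus (-91|47) = 1.
Legendre symbol 1 ⇒ 47 is split.

split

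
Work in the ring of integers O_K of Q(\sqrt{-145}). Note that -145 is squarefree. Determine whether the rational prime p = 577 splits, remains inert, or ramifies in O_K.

p splits

Since -145 ≢ 1 mod 4, the ring of integers is ℤ[√-145] with discriminant 4·(-145) = -580.
577 ∤ -580, so 577 is unramified.
Compute (-145/577) via Euler: 432^((577-1)/2) mod 577 = 1, so (-145/577) = 1.
(-145/577) = 1, so 577 splits.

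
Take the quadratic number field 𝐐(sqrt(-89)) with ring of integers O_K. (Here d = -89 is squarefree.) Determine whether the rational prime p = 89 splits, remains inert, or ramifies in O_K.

ramified

-89 mod 4 = 3, hence disc K = 4·(-89) = -356 and O_K = ℤ[√-89].
disc(K) = -356 = 89·(-4), so p = 89 is ramified.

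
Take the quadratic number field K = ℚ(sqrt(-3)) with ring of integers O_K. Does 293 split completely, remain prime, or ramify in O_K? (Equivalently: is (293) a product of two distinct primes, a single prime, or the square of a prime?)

-3 mod 4 = 1, hence disc K = -3 and O_K = ℤ[(1+√-3)/2].
Since gcd(293, -3) = 1 the prime 293 does not ramify.
Compute (-3/293) via Euler: 290^((293-1)/2) mod 293 = 292, so (-3/293) = -1.
d is a non-residue mod p, hence 293 remains inert in O_K.

p is inert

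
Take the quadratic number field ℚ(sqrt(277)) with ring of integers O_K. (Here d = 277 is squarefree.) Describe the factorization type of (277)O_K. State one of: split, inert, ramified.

ramifies in O_K

d = 277 ≡ 1 (mod 4), so O_K = ℤ[(1+√277)/2] and disc(K) = d = 277.
disc(K) = 277 = 277·1, so p = 277 is ramified.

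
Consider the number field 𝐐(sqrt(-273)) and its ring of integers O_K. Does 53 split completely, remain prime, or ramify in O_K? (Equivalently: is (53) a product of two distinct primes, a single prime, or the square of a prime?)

p is inert

-273 mod 4 = 3, hence disc K = 4·(-273) = -1092 and O_K = ℤ[√-273].
53 ∤ -1092, so 53 is unramified.
(-273/53) = 45^26 mod 53 = 52, giving Legendre symbol -1.
Legendre symbol -1 ⇒ 53 is inert.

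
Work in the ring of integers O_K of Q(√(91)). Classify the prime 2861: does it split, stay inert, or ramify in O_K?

2861 remains inert

d = 91 ≡ 3 (mod 4), so O_K = ℤ[√91] and disc(K) = 4d = 364.
Since gcd(2861, 364) = 1 the prime 2861 does not ramify.
Legendre symbol by Euler's criterion: (91/2861) ≡ 91^1430 ≡ 2860 (mod 2861), i.e. (91/2861) = -1.
(91/2861) = -1, so 2861 is inert.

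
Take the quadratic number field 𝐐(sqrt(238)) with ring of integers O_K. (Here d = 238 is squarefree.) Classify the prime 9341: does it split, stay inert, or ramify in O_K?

238 mod 4 = 2, hence disc K = 4·238 = 952 and O_K = ℤ[√238].
9341 ∤ 952, so 9341 is unramified.
(238/9341) = 238^4670 mod 9341 = 1, giving Legendre symbol 1.
d is a quadratic residue mod p, hence 9341 splits in O_K.

9341 splits in O_K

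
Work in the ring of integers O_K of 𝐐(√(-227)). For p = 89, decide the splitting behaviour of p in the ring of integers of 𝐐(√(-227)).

p splits

d = -227 ≡ 1 (mod 4), so O_K = ℤ[(1+√-227)/2] and disc(K) = d = -227.
disc(K) = -227 is not divisible by 89; 89 is unramified.
Compute (-227/89) via Euler: 40^((89-1)/2) mod 89 = 1, so (-227/89) = 1.
Legendre symbol 1 ⇒ 89 is split.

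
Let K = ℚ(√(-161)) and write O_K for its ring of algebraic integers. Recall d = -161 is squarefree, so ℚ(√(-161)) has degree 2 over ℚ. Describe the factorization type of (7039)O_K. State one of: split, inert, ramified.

remains prime (inert)

Since -161 ≢ 1 mod 4, the ring of integers is ℤ[√-161] with discriminant 4·(-161) = -644.
disc(K) = -644 is not divisible by 7039; 7039 is unramified.
(-161/7039) = 6878^3519 mod 7039 = 7038, giving Legendre symbol -1.
(-161/7039) = -1, so 7039 is inert.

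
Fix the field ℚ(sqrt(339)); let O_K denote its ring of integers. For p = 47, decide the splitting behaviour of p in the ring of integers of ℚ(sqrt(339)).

Since 339 ≢ 1 mod 4, the ring of integers is ℤ[√339] with discriminant 4·339 = 1356.
disc(K) = 1356 is not divisible by 47; 47 is unramified.
Compute (339/47) via Euler: 10^((47-1)/2) mod 47 = 46, so (339/47) = -1.
(339/47) = -1, so 47 is inert.

inert — (47) stays prime in O_K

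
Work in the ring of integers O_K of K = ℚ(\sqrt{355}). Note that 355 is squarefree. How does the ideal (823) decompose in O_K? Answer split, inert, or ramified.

d = 355 ≡ 3 (mod 4), so O_K = ℤ[√355] and disc(K) = 4d = 1420.
disc(K) = 1420 is not divisible by 823; 823 is unramified.
(355/823) = 355^411 mod 823 = 822, giving Legendre symbol -1.
Legendre symbol -1 ⇒ 823 is inert.

remains prime (inert)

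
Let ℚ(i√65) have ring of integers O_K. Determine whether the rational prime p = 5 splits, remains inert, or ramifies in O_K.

Since -65 ≢ 1 mod 4, the ring of integers is ℤ[√-65] with discriminant 4·(-65) = -260.
disc(K) = -260 = 5·(-52), so p = 5 is ramified.

ramified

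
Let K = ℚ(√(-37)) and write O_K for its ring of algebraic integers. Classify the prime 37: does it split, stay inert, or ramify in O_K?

Since -37 ≢ 1 mod 4, the ring of integers is ℤ[√-37] with discriminant 4·(-37) = -148.
Ramification test: 37 | -148. The prime 37 ramifies in K.

ramified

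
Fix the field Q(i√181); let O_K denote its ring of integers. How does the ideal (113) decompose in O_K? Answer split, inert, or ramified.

Since -181 ≢ 1 mod 4, the ring of integers is ℤ[√-181] with discriminant 4·(-181) = -724.
disc(K) = -724 is not divisible by 113; 113 is unramified.
Euler's criterion: (-181)^56 mod 113 = 112. Thus (-181|113) = -1.
(-181/113) = -1, so 113 is inert.

inert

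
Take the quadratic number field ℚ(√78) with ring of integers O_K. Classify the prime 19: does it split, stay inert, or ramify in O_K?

inert — (19) stays prime in O_K

78 mod 4 = 2, hence disc K = 4·78 = 312 and O_K = ℤ[√78].
Since gcd(19, 312) = 1 the prime 19 does not ramify.
Compute (78/19) via Euler: 2^((19-1)/2) mod 19 = 18, so (78/19) = -1.
Legendre symbol -1 ⇒ 19 is inert.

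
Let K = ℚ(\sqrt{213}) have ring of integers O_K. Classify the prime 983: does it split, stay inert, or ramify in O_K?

p is inert

213 mod 4 = 1, hence disc K = 213 and O_K = ℤ[(1+√213)/2].
Since gcd(983, 213) = 1 the prime 983 does not ramify.
Legendre symbol by Euler's criterion: (213/983) ≡ 213^491 ≡ 982 (mod 983), i.e. (213/983) = -1.
(213/983) = -1, so 983 is inert.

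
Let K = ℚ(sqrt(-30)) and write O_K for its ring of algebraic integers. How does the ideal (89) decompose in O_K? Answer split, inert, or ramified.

Since -30 ≢ 1 mod 4, the ring of integers is ℤ[√-30] with discriminant 4·(-30) = -120.
89 ∤ -120, so 89 is unramified.
Legendre symbol by Euler's criterion: (-30/89) ≡ (-30)^44 ≡ 88 (mod 89), i.e. (-30/89) = -1.
(-30/89) = -1, so 89 is inert.

inert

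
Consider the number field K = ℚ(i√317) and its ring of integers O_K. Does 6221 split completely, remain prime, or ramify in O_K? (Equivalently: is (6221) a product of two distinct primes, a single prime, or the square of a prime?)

-317 mod 4 = 3, hence disc K = 4·(-317) = -1268 and O_K = ℤ[√-317].
disc(K) = -1268 is not divisible by 6221; 6221 is unramified.
Compute (-317/6221) via Euler: 5904^((6221-1)/2) mod 6221 = 6220, so (-317/6221) = -1.
(-317/6221) = -1, so 6221 is inert.

inert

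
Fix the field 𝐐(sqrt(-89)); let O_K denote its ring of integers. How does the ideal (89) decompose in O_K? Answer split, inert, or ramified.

-89 mod 4 = 3, hence disc K = 4·(-89) = -356 and O_K = ℤ[√-89].
disc(K) = -356 = 89·(-4), so p = 89 is ramified.

ramified — (89) = 𝔭²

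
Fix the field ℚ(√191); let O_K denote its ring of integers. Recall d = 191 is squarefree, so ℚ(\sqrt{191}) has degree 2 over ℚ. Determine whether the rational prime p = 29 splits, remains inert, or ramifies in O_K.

inert

d = 191 ≡ 3 (mod 4), so O_K = ℤ[√191] and disc(K) = 4d = 764.
29 ∤ 764, so 29 is unramified.
Compute (191/29) via Euler: 17^((29-1)/2) mod 29 = 28, so (191/29) = -1.
(191/29) = -1, so 29 is inert.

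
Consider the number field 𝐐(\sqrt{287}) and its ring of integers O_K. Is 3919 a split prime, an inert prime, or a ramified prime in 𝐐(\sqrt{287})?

d = 287 ≡ 3 (mod 4), so O_K = ℤ[√287] and disc(K) = 4d = 1148.
3919 ∤ 1148, so 3919 is unramified.
(287/3919) = 287^1959 mod 3919 = 3918, giving Legendre symbol -1.
Legendre symbol -1 ⇒ 3919 is inert.

inert — (3919) stays prime in O_K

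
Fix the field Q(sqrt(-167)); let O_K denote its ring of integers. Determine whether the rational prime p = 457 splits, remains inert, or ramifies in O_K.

p is inert

d = -167 ≡ 1 (mod 4), so O_K = ℤ[(1+√-167)/2] and disc(K) = d = -167.
Since gcd(457, -167) = 1 the prime 457 does not ramify.
Euler's criterion: (-167)^228 mod 457 = 456. Thus (-167|457) = -1.
(-167/457) = -1, so 457 is inert.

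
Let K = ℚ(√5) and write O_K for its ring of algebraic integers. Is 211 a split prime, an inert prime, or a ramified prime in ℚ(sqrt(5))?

d = 5 ≡ 1 (mod 4), so O_K = ℤ[(1+√5)/2] and disc(K) = d = 5.
disc(K) = 5 is not divisible by 211; 211 is unramified.
Compute (5/211) via Euler: 5^((211-1)/2) mod 211 = 1, so (5/211) = 1.
d is a quadratic residue mod p, hence 211 splits in O_K.

p splits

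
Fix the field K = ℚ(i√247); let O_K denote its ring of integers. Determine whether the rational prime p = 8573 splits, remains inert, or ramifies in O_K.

-247 mod 4 = 1, hence disc K = -247 and O_K = ℤ[(1+√-247)/2].
Since gcd(8573, -247) = 1 the prime 8573 does not ramify.
(-247/8573) = 8326^4286 mod 8573 = 8572, giving Legendre symbol -1.
d is a non-residue mod p, hence 8573 remains inert in O_K.

remains prime (inert)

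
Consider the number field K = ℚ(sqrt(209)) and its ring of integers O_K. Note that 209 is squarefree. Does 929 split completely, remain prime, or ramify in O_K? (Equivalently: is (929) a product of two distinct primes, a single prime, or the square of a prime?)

d = 209 ≡ 1 (mod 4), so O_K = ℤ[(1+√209)/2] and disc(K) = d = 209.
929 ∤ 209, so 929 is unramified.
(209/929) = 209^464 mod 929 = 1, giving Legendre symbol 1.
Legendre symbol 1 ⇒ 929 is split.

split — (929) = 𝔭₁𝔭₂ with 𝔭₁ ≠ 𝔭₂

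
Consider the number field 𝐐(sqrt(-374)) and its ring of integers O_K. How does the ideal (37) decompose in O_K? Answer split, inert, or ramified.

-374 mod 4 = 2, hence disc K = 4·(-374) = -1496 and O_K = ℤ[√-374].
Since gcd(37, -1496) = 1 the prime 37 does not ramify.
Compute (-374/37) via Euler: 33^((37-1)/2) mod 37 = 1, so (-374/37) = 1.
Legendre symbol 1 ⇒ 37 is split.

p splits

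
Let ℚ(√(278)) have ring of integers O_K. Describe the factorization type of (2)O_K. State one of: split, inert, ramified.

Since 278 ≢ 1 mod 4, the ring of integers is ℤ[√278] with discriminant 4·278 = 1112.
2 divides disc(K) = 1112, so 2 ramifies.

p ramifies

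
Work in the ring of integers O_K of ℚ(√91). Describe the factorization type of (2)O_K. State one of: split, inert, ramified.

d = 91 ≡ 3 (mod 4), so O_K = ℤ[√91] and disc(K) = 4d = 364.
disc(K) = 364 = 2·182, so p = 2 is ramified.

ramifies in O_K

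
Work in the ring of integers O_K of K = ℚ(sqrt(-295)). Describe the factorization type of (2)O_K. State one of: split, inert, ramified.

-295 mod 4 = 1, hence disc K = -295 and O_K = ℤ[(1+√-295)/2].
2 ∤ -295, so 2 is unramified.
d ≡ 1 (mod 8); the supplementary law gives 2 split.

2 splits in O_K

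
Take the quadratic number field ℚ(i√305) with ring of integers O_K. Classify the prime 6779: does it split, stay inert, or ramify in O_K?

-305 mod 4 = 3, hence disc K = 4·(-305) = -1220 and O_K = ℤ[√-305].
Since gcd(6779, -1220) = 1 the prime 6779 does not ramify.
(-305/6779) = 6474^3389 mod 6779 = 1, giving Legendre symbol 1.
d is a quadratic residue mod p, hence 6779 splits in O_K.

p splits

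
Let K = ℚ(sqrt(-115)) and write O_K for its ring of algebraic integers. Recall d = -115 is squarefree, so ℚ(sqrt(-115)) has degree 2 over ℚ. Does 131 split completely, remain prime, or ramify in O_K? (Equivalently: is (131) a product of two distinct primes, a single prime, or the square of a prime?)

Since -115 ≡ 1 mod 4, the ring of integers is ℤ[(1+√-115)/2] with discriminant -115.
disc(K) = -115 is not divisible by 131; 131 is unramified.
(-115/131) = 16^65 mod 131 = 1, giving Legendre symbol 1.
d is a quadratic residue mod p, hence 131 splits in O_K.

split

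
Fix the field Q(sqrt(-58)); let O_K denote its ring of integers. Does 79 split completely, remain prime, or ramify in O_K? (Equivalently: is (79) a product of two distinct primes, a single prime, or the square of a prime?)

splits completely

-58 mod 4 = 2, hence disc K = 4·(-58) = -232 and O_K = ℤ[√-58].
Since gcd(79, -232) = 1 the prime 79 does not ramify.
Compute (-58/79) via Euler: 21^((79-1)/2) mod 79 = 1, so (-58/79) = 1.
Legendre symbol 1 ⇒ 79 is split.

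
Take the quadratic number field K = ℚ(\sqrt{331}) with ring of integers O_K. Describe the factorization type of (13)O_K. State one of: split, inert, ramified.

inert

d = 331 ≡ 3 (mod 4), so O_K = ℤ[√331] and disc(K) = 4d = 1324.
Since gcd(13, 1324) = 1 the prime 13 does not ramify.
Compute (331/13) via Euler: 6^((13-1)/2) mod 13 = 12, so (331/13) = -1.
d is a non-residue mod p, hence 13 remains inert in O_K.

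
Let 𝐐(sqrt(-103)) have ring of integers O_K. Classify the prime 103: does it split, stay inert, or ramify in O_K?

d = -103 ≡ 1 (mod 4), so O_K = ℤ[(1+√-103)/2] and disc(K) = d = -103.
disc(K) = -103 = 103·(-1), so p = 103 is ramified.

ramified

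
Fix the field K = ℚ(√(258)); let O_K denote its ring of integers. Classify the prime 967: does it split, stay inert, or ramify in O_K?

Since 258 ≢ 1 mod 4, the ring of integers is ℤ[√258] with discriminant 4·258 = 1032.
disc(K) = 1032 is not divisible by 967; 967 is unramified.
Euler's criterion: 258^483 mod 967 = 1. Thus (258|967) = 1.
Legendre symbol 1 ⇒ 967 is split.

split — (967) = 𝔭₁𝔭₂ with 𝔭₁ ≠ 𝔭₂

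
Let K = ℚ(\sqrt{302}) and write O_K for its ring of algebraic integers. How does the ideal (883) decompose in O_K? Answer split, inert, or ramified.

883 splits in O_K

Since 302 ≢ 1 mod 4, the ring of integers is ℤ[√302] with discriminant 4·302 = 1208.
Since gcd(883, 1208) = 1 the prime 883 does not ramify.
(302/883) = 302^441 mod 883 = 1, giving Legendre symbol 1.
d is a quadratic residue mod p, hence 883 splits in O_K.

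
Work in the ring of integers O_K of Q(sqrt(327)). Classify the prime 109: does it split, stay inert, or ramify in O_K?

327 mod 4 = 3, hence disc K = 4·327 = 1308 and O_K = ℤ[√327].
disc(K) = 1308 = 109·12, so p = 109 is ramified.

ramified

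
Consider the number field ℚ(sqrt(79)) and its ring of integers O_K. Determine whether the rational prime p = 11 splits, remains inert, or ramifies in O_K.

inert

Since 79 ≢ 1 mod 4, the ring of integers is ℤ[√79] with discriminant 4·79 = 316.
disc(K) = 316 is not divisible by 11; 11 is unramified.
Euler's criterion: 79^5 mod 11 = 10. Thus (79|11) = -1.
Legendre symbol -1 ⇒ 11 is inert.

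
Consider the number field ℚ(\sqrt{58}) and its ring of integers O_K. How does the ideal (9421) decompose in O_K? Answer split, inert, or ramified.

9421 remains inert

d = 58 ≡ 2 (mod 4), so O_K = ℤ[√58] and disc(K) = 4d = 232.
Since gcd(9421, 232) = 1 the prime 9421 does not ramify.
Compute (58/9421) via Euler: 58^((9421-1)/2) mod 9421 = 9420, so (58/9421) = -1.
Legendre symbol -1 ⇒ 9421 is inert.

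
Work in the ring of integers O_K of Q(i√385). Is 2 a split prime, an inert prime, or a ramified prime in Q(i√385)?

Since -385 ≢ 1 mod 4, the ring of integers is ℤ[√-385] with discriminant 4·(-385) = -1540.
disc(K) = -1540 = 2·(-770), so p = 2 is ramified.

2 is ramified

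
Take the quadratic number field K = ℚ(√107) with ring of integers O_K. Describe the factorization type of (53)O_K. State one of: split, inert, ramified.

split — (53) = 𝔭₁𝔭₂ with 𝔭₁ ≠ 𝔭₂

d = 107 ≡ 3 (mod 4), so O_K = ℤ[√107] and disc(K) = 4d = 428.
Since gcd(53, 428) = 1 the prime 53 does not ramify.
Compute (107/53) via Euler: 1^((53-1)/2) mod 53 = 1, so (107/53) = 1.
d is a quadratic residue mod p, hence 53 splits in O_K.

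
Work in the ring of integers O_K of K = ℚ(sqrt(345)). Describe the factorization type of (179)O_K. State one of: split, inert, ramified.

Since 345 ≡ 1 mod 4, the ring of integers is ℤ[(1+√345)/2] with discriminant 345.
disc(K) = 345 is not divisible by 179; 179 is unramified.
Compute (345/179) via Euler: 166^((179-1)/2) mod 179 = 178, so (345/179) = -1.
(345/179) = -1, so 179 is inert.

p is inert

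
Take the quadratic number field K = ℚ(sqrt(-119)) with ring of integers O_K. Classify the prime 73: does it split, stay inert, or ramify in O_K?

split — (73) = 𝔭₁𝔭₂ with 𝔭₁ ≠ 𝔭₂

-119 mod 4 = 1, hence disc K = -119 and O_K = ℤ[(1+√-119)/2].
disc(K) = -119 is not divisible by 73; 73 is unramified.
Compute (-119/73) via Euler: 27^((73-1)/2) mod 73 = 1, so (-119/73) = 1.
d is a quadratic residue mod p, hence 73 splits in O_K.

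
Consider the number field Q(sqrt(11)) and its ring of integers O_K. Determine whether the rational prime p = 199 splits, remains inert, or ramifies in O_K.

Since 11 ≢ 1 mod 4, the ring of integers is ℤ[√11] with discriminant 4·11 = 44.
199 ∤ 44, so 199 is unramified.
Euler's criterion: 11^99 mod 199 = 198. Thus (11|199) = -1.
(11/199) = -1, so 199 is inert.

inert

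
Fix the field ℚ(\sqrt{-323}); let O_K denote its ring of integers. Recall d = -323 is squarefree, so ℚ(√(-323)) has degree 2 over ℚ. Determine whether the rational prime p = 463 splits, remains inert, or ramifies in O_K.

-323 mod 4 = 1, hence disc K = -323 and O_K = ℤ[(1+√-323)/2].
463 ∤ -323, so 463 is unramified.
(-323/463) = 140^231 mod 463 = 1, giving Legendre symbol 1.
Legendre symbol 1 ⇒ 463 is split.

p splits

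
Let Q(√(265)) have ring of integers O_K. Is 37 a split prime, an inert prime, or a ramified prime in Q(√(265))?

265 mod 4 = 1, hence disc K = 265 and O_K = ℤ[(1+√265)/2].
37 ∤ 265, so 37 is unramified.
Legendre symbol by Euler's criterion: (265/37) ≡ 265^18 ≡ 36 (mod 37), i.e. (265/37) = -1.
d is a non-residue mod p, hence 37 remains inert in O_K.

37 remains inert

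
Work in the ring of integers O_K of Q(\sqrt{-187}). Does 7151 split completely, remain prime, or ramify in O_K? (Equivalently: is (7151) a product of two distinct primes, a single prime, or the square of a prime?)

-187 mod 4 = 1, hence disc K = -187 and O_K = ℤ[(1+√-187)/2].
disc(K) = -187 is not divisible by 7151; 7151 is unramified.
Compute (-187/7151) via Euler: 6964^((7151-1)/2) mod 7151 = 7150, so (-187/7151) = -1.
(-187/7151) = -1, so 7151 is inert.

inert — (7151) stays prime in O_K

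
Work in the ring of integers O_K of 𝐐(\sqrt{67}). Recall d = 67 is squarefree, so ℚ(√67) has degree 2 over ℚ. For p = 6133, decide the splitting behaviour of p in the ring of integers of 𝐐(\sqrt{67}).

splits completely

Since 67 ≢ 1 mod 4, the ring of integers is ℤ[√67] with discriminant 4·67 = 268.
6133 ∤ 268, so 6133 is unramified.
(67/6133) = 67^3066 mod 6133 = 1, giving Legendre symbol 1.
Legendre symbol 1 ⇒ 6133 is split.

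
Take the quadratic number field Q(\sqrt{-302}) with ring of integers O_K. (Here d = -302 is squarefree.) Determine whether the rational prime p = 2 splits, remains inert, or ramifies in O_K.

ramifies in O_K

d = -302 ≡ 2 (mod 4), so O_K = ℤ[√-302] and disc(K) = 4d = -1208.
2 divides disc(K) = -1208, so 2 ramifies.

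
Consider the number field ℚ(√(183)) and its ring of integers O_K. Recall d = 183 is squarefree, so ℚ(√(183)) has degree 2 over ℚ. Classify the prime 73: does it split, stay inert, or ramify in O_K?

Since 183 ≢ 1 mod 4, the ring of integers is ℤ[√183] with discriminant 4·183 = 732.
73 ∤ 732, so 73 is unramified.
Legendre symbol by Euler's criterion: (183/73) ≡ 183^36 ≡ 1 (mod 73), i.e. (183/73) = 1.
d is a quadratic residue mod p, hence 73 splits in O_K.

splits completely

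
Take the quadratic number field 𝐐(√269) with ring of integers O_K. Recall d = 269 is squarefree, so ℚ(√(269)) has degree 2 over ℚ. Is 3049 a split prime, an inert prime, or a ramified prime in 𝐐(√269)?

inert

Since 269 ≡ 1 mod 4, the ring of integers is ℤ[(1+√269)/2] with discriminant 269.
Since gcd(3049, 269) = 1 the prime 3049 does not ramify.
Compute (269/3049) via Euler: 269^((3049-1)/2) mod 3049 = 3048, so (269/3049) = -1.
Legendre symbol -1 ⇒ 3049 is inert.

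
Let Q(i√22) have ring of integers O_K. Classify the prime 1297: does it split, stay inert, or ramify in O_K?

-22 mod 4 = 2, hence disc K = 4·(-22) = -88 and O_K = ℤ[√-22].
disc(K) = -88 is not divisible by 1297; 1297 is unramified.
(-22/1297) = 1275^648 mod 1297 = 1296, giving Legendre symbol -1.
Legendre symbol -1 ⇒ 1297 is inert.

1297 remains inert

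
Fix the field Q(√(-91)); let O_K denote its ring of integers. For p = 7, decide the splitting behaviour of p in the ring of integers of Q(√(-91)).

7 is ramified

-91 mod 4 = 1, hence disc K = -91 and O_K = ℤ[(1+√-91)/2].
Ramification test: 7 | -91. The prime 7 ramifies in K.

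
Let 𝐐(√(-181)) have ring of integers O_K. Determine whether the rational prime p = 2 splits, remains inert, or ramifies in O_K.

p ramifies

d = -181 ≡ 3 (mod 4), so O_K = ℤ[√-181] and disc(K) = 4d = -724.
disc(K) = -724 = 2·(-362), so p = 2 is ramified.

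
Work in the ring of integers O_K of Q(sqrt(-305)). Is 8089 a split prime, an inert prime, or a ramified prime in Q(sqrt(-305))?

8089 remains inert

d = -305 ≡ 3 (mod 4), so O_K = ℤ[√-305] and disc(K) = 4d = -1220.
8089 ∤ -1220, so 8089 is unramified.
Compute (-305/8089) via Euler: 7784^((8089-1)/2) mod 8089 = 8088, so (-305/8089) = -1.
d is a non-residue mod p, hence 8089 remains inert in O_K.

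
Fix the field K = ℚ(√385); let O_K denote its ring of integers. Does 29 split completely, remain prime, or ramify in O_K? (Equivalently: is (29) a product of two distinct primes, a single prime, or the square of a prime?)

remains prime (inert)

Since 385 ≡ 1 mod 4, the ring of integers is ℤ[(1+√385)/2] with discriminant 385.
disc(K) = 385 is not divisible by 29; 29 is unramified.
Legendre symbol by Euler's criterion: (385/29) ≡ 385^14 ≡ 28 (mod 29), i.e. (385/29) = -1.
Legendre symbol -1 ⇒ 29 is inert.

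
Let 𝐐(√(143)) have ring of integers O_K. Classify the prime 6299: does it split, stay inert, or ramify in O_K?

inert — (6299) stays prime in O_K

Since 143 ≢ 1 mod 4, the ring of integers is ℤ[√143] with discriminant 4·143 = 572.
6299 ∤ 572, so 6299 is unramified.
Legendre symbol by Euler's criterion: (143/6299) ≡ 143^3149 ≡ 6298 (mod 6299), i.e. (143/6299) = -1.
(143/6299) = -1, so 6299 is inert.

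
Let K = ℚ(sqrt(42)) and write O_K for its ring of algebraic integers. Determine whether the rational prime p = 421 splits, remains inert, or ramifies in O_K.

Since 42 ≢ 1 mod 4, the ring of integers is ℤ[√42] with discriminant 4·42 = 168.
421 ∤ 168, so 421 is unramified.
Legendre symbol by Euler's criterion: (42/421) ≡ 42^210 ≡ 420 (mod 421), i.e. (42/421) = -1.
Legendre symbol -1 ⇒ 421 is inert.

remains prime (inert)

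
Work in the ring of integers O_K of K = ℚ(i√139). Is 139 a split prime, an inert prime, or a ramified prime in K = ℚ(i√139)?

ramified

-139 mod 4 = 1, hence disc K = -139 and O_K = ℤ[(1+√-139)/2].
139 divides disc(K) = -139, so 139 ramifies.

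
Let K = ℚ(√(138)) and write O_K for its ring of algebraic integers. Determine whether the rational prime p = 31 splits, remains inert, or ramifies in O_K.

splits completely

138 mod 4 = 2, hence disc K = 4·138 = 552 and O_K = ℤ[√138].
31 ∤ 552, so 31 is unramified.
Legendre symbol by Euler's criterion: (138/31) ≡ 138^15 ≡ 1 (mod 31), i.e. (138/31) = 1.
d is a quadratic residue mod p, hence 31 splits in O_K.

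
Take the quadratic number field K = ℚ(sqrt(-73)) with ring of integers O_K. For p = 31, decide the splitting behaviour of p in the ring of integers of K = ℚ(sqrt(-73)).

split

d = -73 ≡ 3 (mod 4), so O_K = ℤ[√-73] and disc(K) = 4d = -292.
disc(K) = -292 is not divisible by 31; 31 is unramified.
Compute (-73/31) via Euler: 20^((31-1)/2) mod 31 = 1, so (-73/31) = 1.
Legendre symbol 1 ⇒ 31 is split.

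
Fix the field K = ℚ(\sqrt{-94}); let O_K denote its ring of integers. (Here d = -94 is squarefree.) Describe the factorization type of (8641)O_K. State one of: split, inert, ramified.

p is inert

Since -94 ≢ 1 mod 4, the ring of integers is ℤ[√-94] with discriminant 4·(-94) = -376.
Since gcd(8641, -376) = 1 the prime 8641 does not ramify.
(-94/8641) = 8547^4320 mod 8641 = 8640, giving Legendre symbol -1.
d is a non-residue mod p, hence 8641 remains inert in O_K.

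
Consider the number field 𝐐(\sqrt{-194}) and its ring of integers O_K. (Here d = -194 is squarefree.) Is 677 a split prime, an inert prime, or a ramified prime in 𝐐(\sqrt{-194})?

-194 mod 4 = 2, hence disc K = 4·(-194) = -776 and O_K = ℤ[√-194].
677 ∤ -776, so 677 is unramified.
Euler's criterion: (-194)^338 mod 677 = 676. Thus (-194|677) = -1.
Legendre symbol -1 ⇒ 677 is inert.

inert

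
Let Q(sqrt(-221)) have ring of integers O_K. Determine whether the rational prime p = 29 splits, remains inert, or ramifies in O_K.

inert — (29) stays prime in O_K

Since -221 ≢ 1 mod 4, the ring of integers is ℤ[√-221] with discriminant 4·(-221) = -884.
disc(K) = -884 is not divisible by 29; 29 is unramified.
Legendre symbol by Euler's criterion: (-221/29) ≡ (-221)^14 ≡ 28 (mod 29), i.e. (-221/29) = -1.
d is a non-residue mod p, hence 29 remains inert in O_K.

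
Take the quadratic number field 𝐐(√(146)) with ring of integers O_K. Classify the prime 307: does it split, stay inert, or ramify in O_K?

splits completely

d = 146 ≡ 2 (mod 4), so O_K = ℤ[√146] and disc(K) = 4d = 584.
disc(K) = 584 is not divisible by 307; 307 is unramified.
(146/307) = 146^153 mod 307 = 1, giving Legendre symbol 1.
d is a quadratic residue mod p, hence 307 splits in O_K.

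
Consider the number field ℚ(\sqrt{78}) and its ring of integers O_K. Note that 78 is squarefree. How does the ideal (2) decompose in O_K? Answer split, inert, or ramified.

ramified

78 mod 4 = 2, hence disc K = 4·78 = 312 and O_K = ℤ[√78].
Ramification test: 2 | 312. The prime 2 ramifies in K.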